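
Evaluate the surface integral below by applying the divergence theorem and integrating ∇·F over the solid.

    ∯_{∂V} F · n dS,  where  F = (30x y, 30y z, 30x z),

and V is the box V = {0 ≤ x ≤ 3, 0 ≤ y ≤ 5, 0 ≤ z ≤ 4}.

By the divergence theorem,

    ∯_{∂V} F · n dS = ∭_V (∇ · F) dV.

Compute the divergence:
    ∇ · F = ∂F_x/∂x + ∂F_y/∂y + ∂F_z/∂z = 30y + 30z + 30x = 30x + 30y + 30z.

V is a rectangular box, so dV = dx dy dz with 0 ≤ x ≤ 3, 0 ≤ y ≤ 5, 0 ≤ z ≤ 4.

Integrate (30x + 30y + 30z) over V as an iterated integral:

    ∭_V (∇·F) dV = ∫_0^{3} ∫_0^{5} ∫_0^{4} (30x + 30y + 30z) dz dy dx.

Inner (z from 0 to 4): 120x + 120y + 240.
Middle (y from 0 to 5): 600x + 2700.
Outer (x from 0 to 3): 10800.

Therefore ∯_{∂V} F · n dS = 10800.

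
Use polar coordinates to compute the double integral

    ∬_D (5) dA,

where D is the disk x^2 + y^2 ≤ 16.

The region D is 0 ≤ r ≤ 4, 0 ≤ θ ≤ 2π in polar coordinates, where x = r cos(θ), y = r sin(θ), and dA = r dr dθ.

Under the substitution, the integrand becomes 5, so

    ∬_D (5) dA = ∫_{0}^{2π} ∫_{0}^{4} (5) · r dr dθ.

Inner integral (in r): ∫_{0}^{4} (5) · r dr = 40.

Outer integral (in θ): ∫_{0}^{2π} (40) dθ = 80π.

Therefore ∬_D (5) dA = 80π.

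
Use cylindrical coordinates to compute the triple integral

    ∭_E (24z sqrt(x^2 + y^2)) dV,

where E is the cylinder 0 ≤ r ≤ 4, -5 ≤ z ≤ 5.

In cylindrical coordinates, x = r cos(θ), y = r sin(θ), z = z, and dV = r dr dθ dz.

The integrand becomes 24r z, so

    ∭_E (24z sqrt(x^2 + y^2)) dV = ∫_{0}^{2π} ∫_{0}^{4} ∫_{-5}^{5} (24r z) · r dz dr dθ.

Inner (z): 0.
Middle (r from 0 to 4): 0.
Outer (θ): 0.

Therefore the triple integral equals 0.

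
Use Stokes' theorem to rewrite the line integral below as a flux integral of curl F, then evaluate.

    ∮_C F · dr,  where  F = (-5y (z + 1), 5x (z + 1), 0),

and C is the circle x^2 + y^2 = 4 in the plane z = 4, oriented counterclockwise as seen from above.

Let S be the flat disk x^2 + y^2 ≤ 4 in the plane z = 4, with upward unit normal n̂ = ẑ. By Stokes' theorem,

    ∮_C F · dr = ∬_S (∇ × F) · n̂ dS = ∬_D (curl F)_z dA,

where D is the disk x^2 + y^2 ≤ 4.

Compute the curl of F = (-5y (z + 1), 5x (z + 1), 0):
    (∇ × F)_x = ∂F_z/∂y - ∂F_y/∂z = -5x,
    (∇ × F)_y = ∂F_x/∂z - ∂F_z/∂x = -5y,
    (∇ × F)_z = ∂F_y/∂x - ∂F_x/∂y = 10z + 10.

On z = 4, (curl F)_z = 50.

Convert to polar (x = r cos θ, y = r sin θ, dA = r dr dθ); the integrand becomes 50, so

    ∬_D (curl F)_z dA = ∫_0^{2π} ∫_0^{2} (50) · r dr dθ.

Inner (r from 0 to 2): 100.
Outer (θ from 0 to 2π): 200π.

Therefore ∮_C F · dr = 200π.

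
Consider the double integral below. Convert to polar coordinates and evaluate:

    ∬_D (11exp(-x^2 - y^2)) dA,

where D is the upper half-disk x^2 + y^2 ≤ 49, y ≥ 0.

The region D is 0 ≤ r ≤ 7, 0 ≤ θ ≤ π in polar coordinates, where x = r cos(θ), y = r sin(θ), and dA = r dr dθ.

Under the substitution, the integrand becomes 11exp(-r^2), so

    ∬_D (11exp(-x^2 - y^2)) dA = ∫_{0}^{π} ∫_{0}^{7} (11exp(-r^2)) · r dr dθ.

Inner integral (in r): ∫_{0}^{7} (11exp(-r^2)) · r dr = 11/2 - 11exp(-49)/2.

Outer integral (in θ): ∫_{0}^{π} (11/2 - 11exp(-49)/2) dθ = -11π (1 - exp(49))exp(-49)/2.

Therefore ∬_D (11exp(-x^2 - y^2)) dA = -11π (1 - exp(49))exp(-49)/2.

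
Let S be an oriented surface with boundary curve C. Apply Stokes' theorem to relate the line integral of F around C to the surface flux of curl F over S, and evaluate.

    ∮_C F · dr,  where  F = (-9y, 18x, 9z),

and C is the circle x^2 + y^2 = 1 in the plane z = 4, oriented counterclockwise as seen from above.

Let S be the flat disk x^2 + y^2 ≤ 1 in the plane z = 4, with upward unit normal n̂ = ẑ. By Stokes' theorem,

    ∮_C F · dr = ∬_S (∇ × F) · n̂ dS = ∬_D (curl F)_z dA,

where D is the disk x^2 + y^2 ≤ 1.

Compute the curl of F = (-9y, 18x, 9z):
    (∇ × F)_x = ∂F_z/∂y - ∂F_y/∂z = 0,
    (∇ × F)_y = ∂F_x/∂z - ∂F_z/∂x = 0,
    (∇ × F)_z = ∂F_y/∂x - ∂F_x/∂y = 27.

On z = 4, (curl F)_z = 27.

Convert to polar (x = r cos θ, y = r sin θ, dA = r dr dθ); the integrand becomes 27, so

    ∬_D (curl F)_z dA = ∫_0^{2π} ∫_0^{1} (27) · r dr dθ.

Inner (r from 0 to 1): 27/2.
Outer (θ from 0 to 2π): 27π.

Therefore ∮_C F · dr = 27π.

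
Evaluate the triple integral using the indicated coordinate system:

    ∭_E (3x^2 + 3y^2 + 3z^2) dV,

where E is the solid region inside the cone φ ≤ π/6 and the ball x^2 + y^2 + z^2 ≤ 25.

In spherical coordinates, x = ρ sin(φ) cos(θ), y = ρ sin(φ) sin(θ), z = ρ cos(φ), and dV = ρ^2 sin(φ) dρ dφ dθ.

The integrand becomes 3ρ^2, so

    ∭_E (3x^2 + 3y^2 + 3z^2) dV = ∫_{0}^{2π} ∫_{0}^{π/6} ∫_{0}^{5} (3ρ^2) · ρ^2 sin(φ) dρ dφ dθ.

Inner (ρ): 1875sin(φ).
Middle (φ): 1875 - 1875sqrt(3)/2.
Outer (θ): 1875π (2 - sqrt(3)).

Therefore the triple integral equals 1875π (2 - sqrt(3)).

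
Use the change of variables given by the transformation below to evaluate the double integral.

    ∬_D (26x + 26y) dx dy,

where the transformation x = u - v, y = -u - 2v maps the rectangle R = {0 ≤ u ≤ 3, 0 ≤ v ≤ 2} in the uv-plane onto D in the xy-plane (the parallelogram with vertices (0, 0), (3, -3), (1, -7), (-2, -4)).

Compute the Jacobian determinant of (x, y) with respect to (u, v):

    ∂(x,y)/∂(u,v) = | 1  -1 | = (1)(-2) - (-1)(-1) = -3.
                   | -1  -2 |

Its absolute value is |J| = 3 (the area scaling factor).

Substituting x = u - v, y = -u - 2v into the integrand,

    26x + 26y → -78v,

so the integral becomes

    ∬_R (-78v) · |J| du dv = ∫_0^3 ∫_0^2 (-234v) dv du.

Inner (v): -468.
Outer (u): -1404.

Therefore ∬_D (26x + 26y) dx dy = -1404.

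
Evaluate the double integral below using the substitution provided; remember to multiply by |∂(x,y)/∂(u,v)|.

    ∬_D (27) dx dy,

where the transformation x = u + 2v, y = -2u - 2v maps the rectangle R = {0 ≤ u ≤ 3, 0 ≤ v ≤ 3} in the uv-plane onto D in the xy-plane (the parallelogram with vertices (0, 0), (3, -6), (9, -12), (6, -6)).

Compute the Jacobian determinant of (x, y) with respect to (u, v):

    ∂(x,y)/∂(u,v) = | 1  2 | = (1)(-2) - (2)(-2) = 2.
                   | -2  -2 |

Its absolute value is |J| = 2 (the area scaling factor).

Substituting x = u + 2v, y = -2u - 2v into the integrand,

    27 → 27,

so the integral becomes

    ∬_R (27) · |J| du dv = ∫_0^3 ∫_0^3 (54) dv du.

Inner (v): 162.
Outer (u): 486.

Therefore ∬_D (27) dx dy = 486.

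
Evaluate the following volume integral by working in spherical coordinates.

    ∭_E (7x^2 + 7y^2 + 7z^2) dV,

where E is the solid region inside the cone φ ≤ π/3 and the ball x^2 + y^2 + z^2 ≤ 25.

In spherical coordinates, x = ρ sin(φ) cos(θ), y = ρ sin(φ) sin(θ), z = ρ cos(φ), and dV = ρ^2 sin(φ) dρ dφ dθ.

The integrand becomes 7ρ^2, so

    ∭_E (7x^2 + 7y^2 + 7z^2) dV = ∫_{0}^{2π} ∫_{0}^{π/3} ∫_{0}^{5} (7ρ^2) · ρ^2 sin(φ) dρ dφ dθ.

Inner (ρ): 4375sin(φ).
Middle (φ): 4375/2.
Outer (θ): 4375π.

Therefore the triple integral equals 4375π.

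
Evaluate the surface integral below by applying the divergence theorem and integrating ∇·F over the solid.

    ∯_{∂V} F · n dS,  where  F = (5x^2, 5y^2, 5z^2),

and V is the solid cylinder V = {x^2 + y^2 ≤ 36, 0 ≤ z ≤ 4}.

By the divergence theorem,

    ∯_{∂V} F · n dS = ∭_V (∇ · F) dV.

Compute the divergence:
    ∇ · F = ∂F_x/∂x + ∂F_y/∂y + ∂F_z/∂z = 10x + 10y + 10z.

In cylindrical coordinates, x = r cos(θ), y = r sin(θ), z = z, dV = r dr dθ dz, with 0 ≤ r ≤ 6, 0 ≤ θ ≤ 2π, 0 ≤ z ≤ 4.

The integrand, after substitution and multiplying by the volume element, becomes (10sqrt(2)r sin(θ + π/4) + 10z) · r, so

    ∭_V (∇·F) dV = ∫_0^{2π} ∫_0^{6} ∫_0^{4} (10sqrt(2)r sin(θ + π/4) + 10z) · r dz dr dθ.

Inner (z from 0 to 4): 40r (sqrt(2)r sin(θ + π/4) + 2).
Middle (r from 0 to 6): 2880sqrt(2)sin(θ + π/4) + 1440.
Outer (θ from 0 to 2π): 2880π.

Therefore ∯_{∂V} F · n dS = 2880π.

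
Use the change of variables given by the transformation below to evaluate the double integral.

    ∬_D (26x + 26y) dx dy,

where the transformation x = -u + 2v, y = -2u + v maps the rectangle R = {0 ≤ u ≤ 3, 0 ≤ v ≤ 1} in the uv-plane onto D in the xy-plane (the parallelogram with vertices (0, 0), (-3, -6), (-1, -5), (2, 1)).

Compute the Jacobian determinant of (x, y) with respect to (u, v):

    ∂(x,y)/∂(u,v) = | -1  2 | = (-1)(1) - (2)(-2) = 3.
                   | -2  1 |

Its absolute value is |J| = 3 (the area scaling factor).

Substituting x = -u + 2v, y = -2u + v into the integrand,

    26x + 26y → -78u + 78v,

so the integral becomes

    ∬_R (-78u + 78v) · |J| du dv = ∫_0^3 ∫_0^1 (-234u + 234v) dv du.

Inner (v): 117 - 234u.
Outer (u): -702.

Therefore ∬_D (26x + 26y) dx dy = -702.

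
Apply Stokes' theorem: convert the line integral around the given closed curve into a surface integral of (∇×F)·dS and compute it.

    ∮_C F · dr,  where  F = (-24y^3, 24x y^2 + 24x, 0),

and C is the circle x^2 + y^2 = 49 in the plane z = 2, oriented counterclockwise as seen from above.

Let S be the flat disk x^2 + y^2 ≤ 49 in the plane z = 2, with upward unit normal n̂ = ẑ. By Stokes' theorem,

    ∮_C F · dr = ∬_S (∇ × F) · n̂ dS = ∬_D (curl F)_z dA,

where D is the disk x^2 + y^2 ≤ 49.

Compute the curl of F = (-24y^3, 24x y^2 + 24x, 0):
    (∇ × F)_x = ∂F_z/∂y - ∂F_y/∂z = 0,
    (∇ × F)_y = ∂F_x/∂z - ∂F_z/∂x = 0,
    (∇ × F)_z = ∂F_y/∂x - ∂F_x/∂y = 96y^2 + 24.

On z = 2, (curl F)_z = 96y^2 + 24.

Convert to polar (x = r cos θ, y = r sin θ, dA = r dr dθ); the integrand becomes 96r^2sin(θ)^2 + 24, so

    ∬_D (curl F)_z dA = ∫_0^{2π} ∫_0^{7} (96r^2sin(θ)^2 + 24) · r dr dθ.

Inner (r from 0 to 7): 57624sin(θ)^2 + 588.
Outer (θ from 0 to 2π): 58800π.

Therefore ∮_C F · dr = 58800π.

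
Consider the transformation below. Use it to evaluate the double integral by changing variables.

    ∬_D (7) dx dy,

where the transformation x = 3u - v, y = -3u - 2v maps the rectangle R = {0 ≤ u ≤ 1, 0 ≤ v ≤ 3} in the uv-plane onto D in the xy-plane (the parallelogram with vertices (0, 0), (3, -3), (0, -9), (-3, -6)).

Compute the Jacobian determinant of (x, y) with respect to (u, v):

    ∂(x,y)/∂(u,v) = | 3  -1 | = (3)(-2) - (-1)(-3) = -9.
                   | -3  -2 |

Its absolute value is |J| = 9 (the area scaling factor).

Substituting x = 3u - v, y = -3u - 2v into the integrand,

    7 → 7,

so the integral becomes

    ∬_R (7) · |J| du dv = ∫_0^1 ∫_0^3 (63) dv du.

Inner (v): 189.
Outer (u): 189.

Therefore ∬_D (7) dx dy = 189.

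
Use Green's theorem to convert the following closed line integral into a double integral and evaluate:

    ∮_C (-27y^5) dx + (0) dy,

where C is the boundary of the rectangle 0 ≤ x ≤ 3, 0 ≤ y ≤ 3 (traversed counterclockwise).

Green's theorem converts the closed line integral into a double integral over the enclosed region D:

    ∮_C P dx + Q dy = ∬_D (∂Q/∂x - ∂P/∂y) dA.

Here P = -27y^5, Q = 0, so

    ∂Q/∂x = 0,    ∂P/∂y = -135y^4,
    ∂Q/∂x - ∂P/∂y = 135y^4.

D is the region 0 ≤ x ≤ 3, 0 ≤ y ≤ 3. Evaluating the double integral:

    ∬_D (135y^4) dA = ∫_0^{3} ∫_0^{3} (135y^4) dy dx.

Inner (y from 0 to 3): 6561.
Outer (x from 0 to 3): 19683.

Therefore ∮_C P dx + Q dy = 19683.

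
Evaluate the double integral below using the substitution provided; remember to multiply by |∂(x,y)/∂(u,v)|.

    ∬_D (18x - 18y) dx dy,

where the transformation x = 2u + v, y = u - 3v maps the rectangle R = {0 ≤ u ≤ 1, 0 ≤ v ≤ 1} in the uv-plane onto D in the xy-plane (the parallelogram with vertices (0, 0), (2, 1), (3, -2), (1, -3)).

Compute the Jacobian determinant of (x, y) with respect to (u, v):

    ∂(x,y)/∂(u,v) = | 2  1 | = (2)(-3) - (1)(1) = -7.
                   | 1  -3 |

Its absolute value is |J| = 7 (the area scaling factor).

Substituting x = 2u + v, y = u - 3v into the integrand,

    18x - 18y → 18u + 72v,

so the integral becomes

    ∬_R (18u + 72v) · |J| du dv = ∫_0^1 ∫_0^1 (126u + 504v) dv du.

Inner (v): 126u + 252.
Outer (u): 315.

Therefore ∬_D (18x - 18y) dx dy = 315.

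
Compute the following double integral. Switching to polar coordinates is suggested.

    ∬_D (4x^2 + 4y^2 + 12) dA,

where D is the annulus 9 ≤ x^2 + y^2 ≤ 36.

The region D is 3 ≤ r ≤ 6, 0 ≤ θ ≤ 2π in polar coordinates, where x = r cos(θ), y = r sin(θ), and dA = r dr dθ.

Under the substitution, the integrand becomes 4r^2 + 12, so

    ∬_D (4x^2 + 4y^2 + 12) dA = ∫_{0}^{2π} ∫_{3}^{6} (4r^2 + 12) · r dr dθ.

Inner integral (in r): ∫_{3}^{6} (4r^2 + 12) · r dr = 1377.

Outer integral (in θ): ∫_{0}^{2π} (1377) dθ = 2754π.

Therefore ∬_D (4x^2 + 4y^2 + 12) dA = 2754π.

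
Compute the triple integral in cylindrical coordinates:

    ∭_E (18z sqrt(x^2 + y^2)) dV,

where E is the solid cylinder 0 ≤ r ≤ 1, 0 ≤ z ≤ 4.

In cylindrical coordinates, x = r cos(θ), y = r sin(θ), z = z, and dV = r dr dθ dz.

The integrand becomes 18r z, so

    ∭_E (18z sqrt(x^2 + y^2)) dV = ∫_{0}^{2π} ∫_{0}^{1} ∫_{0}^{4} (18r z) · r dz dr dθ.

Inner (z): 144r^2.
Middle (r from 0 to 1): 48.
Outer (θ): 96π.

Therefore the triple integral equals 96π.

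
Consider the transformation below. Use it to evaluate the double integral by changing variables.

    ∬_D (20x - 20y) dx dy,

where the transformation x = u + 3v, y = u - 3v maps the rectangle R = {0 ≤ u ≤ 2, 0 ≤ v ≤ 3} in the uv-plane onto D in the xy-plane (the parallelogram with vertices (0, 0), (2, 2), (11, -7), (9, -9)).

Compute the Jacobian determinant of (x, y) with respect to (u, v):

    ∂(x,y)/∂(u,v) = | 1  3 | = (1)(-3) - (3)(1) = -6.
                   | 1  -3 |

Its absolute value is |J| = 6 (the area scaling factor).

Substituting x = u + 3v, y = u - 3v into the integrand,

    20x - 20y → 120v,

so the integral becomes

    ∬_R (120v) · |J| du dv = ∫_0^2 ∫_0^3 (720v) dv du.

Inner (v): 3240.
Outer (u): 6480.

Therefore ∬_D (20x - 20y) dx dy = 6480.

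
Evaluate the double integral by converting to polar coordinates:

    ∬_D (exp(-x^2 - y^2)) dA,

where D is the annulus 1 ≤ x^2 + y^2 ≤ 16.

The region D is 1 ≤ r ≤ 4, 0 ≤ θ ≤ 2π in polar coordinates, where x = r cos(θ), y = r sin(θ), and dA = r dr dθ.

Under the substitution, the integrand becomes exp(-r^2), so

    ∬_D (exp(-x^2 - y^2)) dA = ∫_{0}^{2π} ∫_{1}^{4} (exp(-r^2)) · r dr dθ.

Inner integral (in r): ∫_{1}^{4} (exp(-r^2)) · r dr = -(1 - exp(15))exp(-16)/2.

Outer integral (in θ): ∫_{0}^{2π} (-(1 - exp(15))exp(-16)/2) dθ = -π (1 - exp(15))exp(-16).

Therefore ∬_D (exp(-x^2 - y^2)) dA = -π (1 - exp(15))exp(-16).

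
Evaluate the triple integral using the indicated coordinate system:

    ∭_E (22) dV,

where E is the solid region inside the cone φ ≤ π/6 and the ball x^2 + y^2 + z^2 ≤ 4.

In spherical coordinates, x = ρ sin(φ) cos(θ), y = ρ sin(φ) sin(θ), z = ρ cos(φ), and dV = ρ^2 sin(φ) dρ dφ dθ.

The integrand becomes 22, so

    ∭_E (22) dV = ∫_{0}^{2π} ∫_{0}^{π/6} ∫_{0}^{2} (22) · ρ^2 sin(φ) dρ dφ dθ.

Inner (ρ): 176sin(φ)/3.
Middle (φ): 176/3 - 88sqrt(3)/3.
Outer (θ): 176π (2 - sqrt(3))/3.

Therefore the triple integral equals 176π (2 - sqrt(3))/3.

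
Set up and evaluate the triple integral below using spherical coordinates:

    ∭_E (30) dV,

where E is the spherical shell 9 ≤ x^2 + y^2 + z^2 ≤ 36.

In spherical coordinates, x = ρ sin(φ) cos(θ), y = ρ sin(φ) sin(θ), z = ρ cos(φ), and dV = ρ^2 sin(φ) dρ dφ dθ.

The integrand becomes 30, so

    ∭_E (30) dV = ∫_{0}^{2π} ∫_{0}^{π} ∫_{3}^{6} (30) · ρ^2 sin(φ) dρ dφ dθ.

Inner (ρ): 1890sin(φ).
Middle (φ): 3780.
Outer (θ): 7560π.

Therefore the triple integral equals 7560π.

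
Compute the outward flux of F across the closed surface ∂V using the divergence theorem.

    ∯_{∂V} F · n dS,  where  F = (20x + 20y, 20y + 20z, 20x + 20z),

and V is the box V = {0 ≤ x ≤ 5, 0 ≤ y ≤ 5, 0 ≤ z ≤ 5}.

By the divergence theorem,

    ∯_{∂V} F · n dS = ∭_V (∇ · F) dV.

Compute the divergence:
    ∇ · F = ∂F_x/∂x + ∂F_y/∂y + ∂F_z/∂z = 20 + 20 + 20 = 60.

V is a rectangular box, so dV = dx dy dz with 0 ≤ x ≤ 5, 0 ≤ y ≤ 5, 0 ≤ z ≤ 5.

Integrate (60) over V as an iterated integral:

    ∭_V (∇·F) dV = ∫_0^{5} ∫_0^{5} ∫_0^{5} (60) dz dy dx.

Inner (z from 0 to 5): 300.
Middle (y from 0 to 5): 1500.
Outer (x from 0 to 5): 7500.

Therefore ∯_{∂V} F · n dS = 7500.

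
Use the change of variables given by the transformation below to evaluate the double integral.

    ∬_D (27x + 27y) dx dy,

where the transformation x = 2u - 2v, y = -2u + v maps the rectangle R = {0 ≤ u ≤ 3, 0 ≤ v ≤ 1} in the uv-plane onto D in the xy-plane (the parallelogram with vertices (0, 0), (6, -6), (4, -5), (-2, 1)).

Compute the Jacobian determinant of (x, y) with respect to (u, v):

    ∂(x,y)/∂(u,v) = | 2  -2 | = (2)(1) - (-2)(-2) = -2.
                   | -2  1 |

Its absolute value is |J| = 2 (the area scaling factor).

Substituting x = 2u - 2v, y = -2u + v into the integrand,

    27x + 27y → -27v,

so the integral becomes

    ∬_R (-27v) · |J| du dv = ∫_0^3 ∫_0^1 (-54v) dv du.

Inner (v): -27.
Outer (u): -81.

Therefore ∬_D (27x + 27y) dx dy = -81.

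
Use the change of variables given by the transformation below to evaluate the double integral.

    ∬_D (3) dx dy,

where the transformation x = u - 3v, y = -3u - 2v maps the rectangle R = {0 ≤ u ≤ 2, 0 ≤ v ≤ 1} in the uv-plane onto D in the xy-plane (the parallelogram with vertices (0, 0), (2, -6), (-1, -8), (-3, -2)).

Compute the Jacobian determinant of (x, y) with respect to (u, v):

    ∂(x,y)/∂(u,v) = | 1  -3 | = (1)(-2) - (-3)(-3) = -11.
                   | -3  -2 |

Its absolute value is |J| = 11 (the area scaling factor).

Substituting x = u - 3v, y = -3u - 2v into the integrand,

    3 → 3,

so the integral becomes

    ∬_R (3) · |J| du dv = ∫_0^2 ∫_0^1 (33) dv du.

Inner (v): 33.
Outer (u): 66.

Therefore ∬_D (3) dx dy = 66.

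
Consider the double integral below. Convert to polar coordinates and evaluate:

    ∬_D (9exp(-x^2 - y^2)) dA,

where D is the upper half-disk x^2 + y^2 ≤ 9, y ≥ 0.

The region D is 0 ≤ r ≤ 3, 0 ≤ θ ≤ π in polar coordinates, where x = r cos(θ), y = r sin(θ), and dA = r dr dθ.

Under the substitution, the integrand becomes 9exp(-r^2), so

    ∬_D (9exp(-x^2 - y^2)) dA = ∫_{0}^{π} ∫_{0}^{3} (9exp(-r^2)) · r dr dθ.

Inner integral (in r): ∫_{0}^{3} (9exp(-r^2)) · r dr = 9/2 - 9exp(-9)/2.

Outer integral (in θ): ∫_{0}^{π} (9/2 - 9exp(-9)/2) dθ = -9π (1 - exp(9))exp(-9)/2.

Therefore ∬_D (9exp(-x^2 - y^2)) dA = -9π (1 - exp(9))exp(-9)/2.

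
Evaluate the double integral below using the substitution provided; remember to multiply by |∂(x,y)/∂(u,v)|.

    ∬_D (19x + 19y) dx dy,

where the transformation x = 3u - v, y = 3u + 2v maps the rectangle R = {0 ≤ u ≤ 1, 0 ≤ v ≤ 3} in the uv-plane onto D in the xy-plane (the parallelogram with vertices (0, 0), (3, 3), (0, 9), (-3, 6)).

Compute the Jacobian determinant of (x, y) with respect to (u, v):

    ∂(x,y)/∂(u,v) = | 3  -1 | = (3)(2) - (-1)(3) = 9.
                   | 3  2 |

Its absolute value is |J| = 9 (the area scaling factor).

Substituting x = 3u - v, y = 3u + 2v into the integrand,

    19x + 19y → 114u + 19v,

so the integral becomes

    ∬_R (114u + 19v) · |J| du dv = ∫_0^1 ∫_0^3 (1026u + 171v) dv du.

Inner (v): 3078u + 1539/2.
Outer (u): 4617/2.

Therefore ∬_D (19x + 19y) dx dy = 4617/2.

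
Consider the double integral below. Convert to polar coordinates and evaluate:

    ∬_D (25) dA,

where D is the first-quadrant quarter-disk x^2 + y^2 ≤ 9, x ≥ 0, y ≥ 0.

The region D is 0 ≤ r ≤ 3, 0 ≤ θ ≤ π/2 in polar coordinates, where x = r cos(θ), y = r sin(θ), and dA = r dr dθ.

Under the substitution, the integrand becomes 25, so

    ∬_D (25) dA = ∫_{0}^{π/2} ∫_{0}^{3} (25) · r dr dθ.

Inner integral (in r): ∫_{0}^{3} (25) · r dr = 225/2.

Outer integral (in θ): ∫_{0}^{π/2} (225/2) dθ = 225π/4.

Therefore ∬_D (25) dA = 225π/4.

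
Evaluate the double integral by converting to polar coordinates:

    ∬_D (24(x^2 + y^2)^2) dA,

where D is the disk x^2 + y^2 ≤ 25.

The region D is 0 ≤ r ≤ 5, 0 ≤ θ ≤ 2π in polar coordinates, where x = r cos(θ), y = r sin(θ), and dA = r dr dθ.

Under the substitution, the integrand becomes 24r^4, so

    ∬_D (24(x^2 + y^2)^2) dA = ∫_{0}^{2π} ∫_{0}^{5} (24r^4) · r dr dθ.

Inner integral (in r): ∫_{0}^{5} (24r^4) · r dr = 62500.

Outer integral (in θ): ∫_{0}^{2π} (62500) dθ = 125000π.

Therefore ∬_D (24(x^2 + y^2)^2) dA = 125000π.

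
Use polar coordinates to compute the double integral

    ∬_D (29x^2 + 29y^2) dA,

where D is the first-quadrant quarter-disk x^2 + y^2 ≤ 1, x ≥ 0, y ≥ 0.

The region D is 0 ≤ r ≤ 1, 0 ≤ θ ≤ π/2 in polar coordinates, where x = r cos(θ), y = r sin(θ), and dA = r dr dθ.

Under the substitution, the integrand becomes 29r^2, so

    ∬_D (29x^2 + 29y^2) dA = ∫_{0}^{π/2} ∫_{0}^{1} (29r^2) · r dr dθ.

Inner integral (in r): ∫_{0}^{1} (29r^2) · r dr = 29/4.

Outer integral (in θ): ∫_{0}^{π/2} (29/4) dθ = 29π/8.

Therefore ∬_D (29x^2 + 29y^2) dA = 29π/8.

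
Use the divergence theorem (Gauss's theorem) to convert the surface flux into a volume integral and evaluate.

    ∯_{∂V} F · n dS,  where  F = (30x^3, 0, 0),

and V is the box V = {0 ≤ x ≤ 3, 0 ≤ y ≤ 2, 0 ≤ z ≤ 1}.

By the divergence theorem,

    ∯_{∂V} F · n dS = ∭_V (∇ · F) dV.

Compute the divergence:
    ∇ · F = ∂F_x/∂x + ∂F_y/∂y + ∂F_z/∂z = 90x^2 + 0 + 0 = 90x^2.

V is a rectangular box, so dV = dx dy dz with 0 ≤ x ≤ 3, 0 ≤ y ≤ 2, 0 ≤ z ≤ 1.

Integrate (90x^2) over V as an iterated integral:

    ∭_V (∇·F) dV = ∫_0^{3} ∫_0^{2} ∫_0^{1} (90x^2) dz dy dx.

Inner (z from 0 to 1): 90x^2.
Middle (y from 0 to 2): 180x^2.
Outer (x from 0 to 3): 1620.

Therefore ∯_{∂V} F · n dS = 1620.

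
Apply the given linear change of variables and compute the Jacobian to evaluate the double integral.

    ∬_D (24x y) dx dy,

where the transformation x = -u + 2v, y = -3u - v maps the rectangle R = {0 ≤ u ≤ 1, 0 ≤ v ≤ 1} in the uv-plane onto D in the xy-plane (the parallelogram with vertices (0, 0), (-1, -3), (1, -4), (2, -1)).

Compute the Jacobian determinant of (x, y) with respect to (u, v):

    ∂(x,y)/∂(u,v) = | -1  2 | = (-1)(-1) - (2)(-3) = 7.
                   | -3  -1 |

Its absolute value is |J| = 7 (the area scaling factor).

Substituting x = -u + 2v, y = -3u - v into the integrand,

    24x y → 72u^2 - 120u v - 48v^2,

so the integral becomes

    ∬_R (72u^2 - 120u v - 48v^2) · |J| du dv = ∫_0^1 ∫_0^1 (504u^2 - 840u v - 336v^2) dv du.

Inner (v): 504u^2 - 420u - 112.
Outer (u): -154.

Therefore ∬_D (24x y) dx dy = -154.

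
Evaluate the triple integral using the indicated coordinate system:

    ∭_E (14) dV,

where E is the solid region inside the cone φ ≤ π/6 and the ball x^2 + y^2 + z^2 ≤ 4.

In spherical coordinates, x = ρ sin(φ) cos(θ), y = ρ sin(φ) sin(θ), z = ρ cos(φ), and dV = ρ^2 sin(φ) dρ dφ dθ.

The integrand becomes 14, so

    ∭_E (14) dV = ∫_{0}^{2π} ∫_{0}^{π/6} ∫_{0}^{2} (14) · ρ^2 sin(φ) dρ dφ dθ.

Inner (ρ): 112sin(φ)/3.
Middle (φ): 112/3 - 56sqrt(3)/3.
Outer (θ): 112π (2 - sqrt(3))/3.

Therefore the triple integral equals 112π (2 - sqrt(3))/3.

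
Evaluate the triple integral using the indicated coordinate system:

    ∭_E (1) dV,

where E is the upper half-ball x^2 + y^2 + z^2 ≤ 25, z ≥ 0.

In spherical coordinates, x = ρ sin(φ) cos(θ), y = ρ sin(φ) sin(θ), z = ρ cos(φ), and dV = ρ^2 sin(φ) dρ dφ dθ.

The integrand becomes 1, so

    ∭_E (1) dV = ∫_{0}^{2π} ∫_{0}^{π/2} ∫_{0}^{5} (1) · ρ^2 sin(φ) dρ dφ dθ.

Inner (ρ): 125sin(φ)/3.
Middle (φ): 125/3.
Outer (θ): 250π/3.

Therefore the triple integral equals 250π/3.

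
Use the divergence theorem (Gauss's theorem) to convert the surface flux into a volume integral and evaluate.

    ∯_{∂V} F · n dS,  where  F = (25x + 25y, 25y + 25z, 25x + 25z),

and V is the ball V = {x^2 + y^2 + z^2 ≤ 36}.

By the divergence theorem,

    ∯_{∂V} F · n dS = ∭_V (∇ · F) dV.

Compute the divergence:
    ∇ · F = ∂F_x/∂x + ∂F_y/∂y + ∂F_z/∂z = 25 + 25 + 25 = 75.

In spherical coordinates, x = ρ sin(φ) cos(θ), y = ρ sin(φ) sin(θ), z = ρ cos(φ), dV = ρ^2 sin(φ) dρ dφ dθ, with 0 ≤ ρ ≤ 6, 0 ≤ φ ≤ π, 0 ≤ θ ≤ 2π.

The integrand, after substitution and multiplying by the volume element, becomes (75) · ρ^2 sin(φ), so

    ∭_V (∇·F) dV = ∫_0^{2π} ∫_0^{π} ∫_0^{6} (75) · ρ^2 sin(φ) dρ dφ dθ.

Inner (ρ from 0 to 6): 5400sin(φ).
Middle (φ from 0 to π): 10800.
Outer (θ from 0 to 2π): 21600π.

Therefore ∯_{∂V} F · n dS = 21600π.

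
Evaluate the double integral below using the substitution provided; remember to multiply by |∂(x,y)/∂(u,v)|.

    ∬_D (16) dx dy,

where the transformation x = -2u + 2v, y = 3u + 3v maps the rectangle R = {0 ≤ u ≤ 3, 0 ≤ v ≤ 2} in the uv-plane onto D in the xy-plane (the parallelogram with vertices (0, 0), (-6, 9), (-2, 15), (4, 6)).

Compute the Jacobian determinant of (x, y) with respect to (u, v):

    ∂(x,y)/∂(u,v) = | -2  2 | = (-2)(3) - (2)(3) = -12.
                   | 3  3 |

Its absolute value is |J| = 12 (the area scaling factor).

Substituting x = -2u + 2v, y = 3u + 3v into the integrand,

    16 → 16,

so the integral becomes

    ∬_R (16) · |J| du dv = ∫_0^3 ∫_0^2 (192) dv du.

Inner (v): 384.
Outer (u): 1152.

Therefore ∬_D (16) dx dy = 1152.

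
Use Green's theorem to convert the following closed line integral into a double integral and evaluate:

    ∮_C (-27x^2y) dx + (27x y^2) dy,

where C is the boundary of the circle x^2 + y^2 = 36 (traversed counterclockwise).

Green's theorem converts the closed line integral into a double integral over the enclosed region D:

    ∮_C P dx + Q dy = ∬_D (∂Q/∂x - ∂P/∂y) dA.

Here P = -27x^2y, Q = 27x y^2, so

    ∂Q/∂x = 27y^2,    ∂P/∂y = -27x^2,
    ∂Q/∂x - ∂P/∂y = 27x^2 + 27y^2.

D is the region x^2 + y^2 ≤ 36. Evaluating the double integral:

In polar coordinates (x = r cos θ, y = r sin θ, dA = r dr dθ) the integrand becomes 27r^2, so

    ∬_D (27x^2 + 27y^2) dA = ∫_0^{2π} ∫_0^{6} (27r^2) · r dr dθ.

Inner (r from 0 to 6): 8748.
Outer (θ from 0 to 2π): 17496π.

Therefore ∮_C P dx + Q dy = 17496π.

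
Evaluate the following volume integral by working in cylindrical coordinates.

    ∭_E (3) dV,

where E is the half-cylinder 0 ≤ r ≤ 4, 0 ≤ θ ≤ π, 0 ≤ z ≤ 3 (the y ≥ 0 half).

In cylindrical coordinates, x = r cos(θ), y = r sin(θ), z = z, and dV = r dr dθ dz.

The integrand becomes 3, so

    ∭_E (3) dV = ∫_{0}^{π} ∫_{0}^{4} ∫_{0}^{3} (3) · r dz dr dθ.

Inner (z): 9r.
Middle (r from 0 to 4): 72.
Outer (θ): 72π.

Therefore the triple integral equals 72π.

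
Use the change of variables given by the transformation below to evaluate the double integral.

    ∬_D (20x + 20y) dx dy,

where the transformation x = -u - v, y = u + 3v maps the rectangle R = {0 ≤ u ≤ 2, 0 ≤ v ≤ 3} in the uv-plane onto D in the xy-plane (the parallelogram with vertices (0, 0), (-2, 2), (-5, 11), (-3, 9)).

Compute the Jacobian determinant of (x, y) with respect to (u, v):

    ∂(x,y)/∂(u,v) = | -1  -1 | = (-1)(3) - (-1)(1) = -2.
                   | 1  3 |

Its absolute value is |J| = 2 (the area scaling factor).

Substituting x = -u - v, y = u + 3v into the integrand,

    20x + 20y → 40v,

so the integral becomes

    ∬_R (40v) · |J| du dv = ∫_0^2 ∫_0^3 (80v) dv du.

Inner (v): 360.
Outer (u): 720.

Therefore ∬_D (20x + 20y) dx dy = 720.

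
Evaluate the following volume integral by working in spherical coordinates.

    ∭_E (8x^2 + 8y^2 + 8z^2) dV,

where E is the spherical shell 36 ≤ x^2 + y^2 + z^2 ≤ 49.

In spherical coordinates, x = ρ sin(φ) cos(θ), y = ρ sin(φ) sin(θ), z = ρ cos(φ), and dV = ρ^2 sin(φ) dρ dφ dθ.

The integrand becomes 8ρ^2, so

    ∭_E (8x^2 + 8y^2 + 8z^2) dV = ∫_{0}^{2π} ∫_{0}^{π} ∫_{6}^{7} (8ρ^2) · ρ^2 sin(φ) dρ dφ dθ.

Inner (ρ): 72248sin(φ)/5.
Middle (φ): 144496/5.
Outer (θ): 288992π/5.

Therefore the triple integral equals 288992π/5.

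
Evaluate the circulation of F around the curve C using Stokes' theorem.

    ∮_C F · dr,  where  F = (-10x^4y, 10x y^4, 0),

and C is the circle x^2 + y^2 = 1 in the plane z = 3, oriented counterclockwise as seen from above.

Let S be the flat disk x^2 + y^2 ≤ 1 in the plane z = 3, with upward unit normal n̂ = ẑ. By Stokes' theorem,

    ∮_C F · dr = ∬_S (∇ × F) · n̂ dS = ∬_D (curl F)_z dA,

where D is the disk x^2 + y^2 ≤ 1.

Compute the curl of F = (-10x^4y, 10x y^4, 0):
    (∇ × F)_x = ∂F_z/∂y - ∂F_y/∂z = 0,
    (∇ × F)_y = ∂F_x/∂z - ∂F_z/∂x = 0,
    (∇ × F)_z = ∂F_y/∂x - ∂F_x/∂y = 10x^4 + 10y^4.

On z = 3, (curl F)_z = 10x^4 + 10y^4.

Convert to polar (x = r cos θ, y = r sin θ, dA = r dr dθ); the integrand becomes 10r^4(sin(θ)^4 + cos(θ)^4), so

    ∬_D (curl F)_z dA = ∫_0^{2π} ∫_0^{1} (10r^4(sin(θ)^4 + cos(θ)^4)) · r dr dθ.

Inner (r from 0 to 1): 5sin(θ)^4/3 + 5cos(θ)^4/3.
Outer (θ from 0 to 2π): 5π/2.

Therefore ∮_C F · dr = 5π/2.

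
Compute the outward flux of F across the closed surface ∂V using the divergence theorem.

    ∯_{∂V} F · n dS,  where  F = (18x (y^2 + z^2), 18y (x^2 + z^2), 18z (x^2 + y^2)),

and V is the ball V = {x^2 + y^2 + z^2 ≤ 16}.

By the divergence theorem,

    ∯_{∂V} F · n dS = ∭_V (∇ · F) dV.

Compute the divergence:
    ∇ · F = ∂F_x/∂x + ∂F_y/∂y + ∂F_z/∂z = 18y^2 + 18z^2 + 18x^2 + 18z^2 + 18x^2 + 18y^2 = 36x^2 + 36y^2 + 36z^2.

In spherical coordinates, x = ρ sin(φ) cos(θ), y = ρ sin(φ) sin(θ), z = ρ cos(φ), dV = ρ^2 sin(φ) dρ dφ dθ, with 0 ≤ ρ ≤ 4, 0 ≤ φ ≤ π, 0 ≤ θ ≤ 2π.

The integrand, after substitution and multiplying by the volume element, becomes (36ρ^2) · ρ^2 sin(φ), so

    ∭_V (∇·F) dV = ∫_0^{2π} ∫_0^{π} ∫_0^{4} (36ρ^2) · ρ^2 sin(φ) dρ dφ dθ.

Inner (ρ from 0 to 4): 36864sin(φ)/5.
Middle (φ from 0 to π): 73728/5.
Outer (θ from 0 to 2π): 147456π/5.

Therefore ∯_{∂V} F · n dS = 147456π/5.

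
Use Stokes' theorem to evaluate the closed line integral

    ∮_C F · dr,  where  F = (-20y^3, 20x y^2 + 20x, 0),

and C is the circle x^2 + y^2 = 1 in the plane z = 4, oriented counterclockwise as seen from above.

Let S be the flat disk x^2 + y^2 ≤ 1 in the plane z = 4, with upward unit normal n̂ = ẑ. By Stokes' theorem,

    ∮_C F · dr = ∬_S (∇ × F) · n̂ dS = ∬_D (curl F)_z dA,

where D is the disk x^2 + y^2 ≤ 1.

Compute the curl of F = (-20y^3, 20x y^2 + 20x, 0):
    (∇ × F)_x = ∂F_z/∂y - ∂F_y/∂z = 0,
    (∇ × F)_y = ∂F_x/∂z - ∂F_z/∂x = 0,
    (∇ × F)_z = ∂F_y/∂x - ∂F_x/∂y = 80y^2 + 20.

On z = 4, (curl F)_z = 80y^2 + 20.

Convert to polar (x = r cos θ, y = r sin θ, dA = r dr dθ); the integrand becomes 80r^2sin(θ)^2 + 20, so

    ∬_D (curl F)_z dA = ∫_0^{2π} ∫_0^{1} (80r^2sin(θ)^2 + 20) · r dr dθ.

Inner (r from 0 to 1): 20 - 10cos(2θ).
Outer (θ from 0 to 2π): 40π.

Therefore ∮_C F · dr = 40π.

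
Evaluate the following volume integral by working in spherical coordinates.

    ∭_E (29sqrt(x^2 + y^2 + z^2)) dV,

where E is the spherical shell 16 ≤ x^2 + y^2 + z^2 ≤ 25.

In spherical coordinates, x = ρ sin(φ) cos(θ), y = ρ sin(φ) sin(θ), z = ρ cos(φ), and dV = ρ^2 sin(φ) dρ dφ dθ.

The integrand becomes 29ρ, so

    ∭_E (29sqrt(x^2 + y^2 + z^2)) dV = ∫_{0}^{2π} ∫_{0}^{π} ∫_{4}^{5} (29ρ) · ρ^2 sin(φ) dρ dφ dθ.

Inner (ρ): 10701sin(φ)/4.
Middle (φ): 10701/2.
Outer (θ): 10701π.

Therefore the triple integral equals 10701π.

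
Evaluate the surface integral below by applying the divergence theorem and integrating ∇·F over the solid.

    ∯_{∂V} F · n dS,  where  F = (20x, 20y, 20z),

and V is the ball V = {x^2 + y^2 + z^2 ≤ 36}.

By the divergence theorem,

    ∯_{∂V} F · n dS = ∭_V (∇ · F) dV.

Compute the divergence:
    ∇ · F = ∂F_x/∂x + ∂F_y/∂y + ∂F_z/∂z = 20 + 20 + 20 = 60.

In spherical coordinates, x = ρ sin(φ) cos(θ), y = ρ sin(φ) sin(θ), z = ρ cos(φ), dV = ρ^2 sin(φ) dρ dφ dθ, with 0 ≤ ρ ≤ 6, 0 ≤ φ ≤ π, 0 ≤ θ ≤ 2π.

The integrand, after substitution and multiplying by the volume element, becomes (60) · ρ^2 sin(φ), so

    ∭_V (∇·F) dV = ∫_0^{2π} ∫_0^{π} ∫_0^{6} (60) · ρ^2 sin(φ) dρ dφ dθ.

Inner (ρ from 0 to 6): 4320sin(φ).
Middle (φ from 0 to π): 8640.
Outer (θ from 0 to 2π): 17280π.

Therefore ∯_{∂V} F · n dS = 17280π.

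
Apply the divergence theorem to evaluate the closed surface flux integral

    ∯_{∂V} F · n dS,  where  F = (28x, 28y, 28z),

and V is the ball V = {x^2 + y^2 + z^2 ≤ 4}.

By the divergence theorem,

    ∯_{∂V} F · n dS = ∭_V (∇ · F) dV.

Compute the divergence:
    ∇ · F = ∂F_x/∂x + ∂F_y/∂y + ∂F_z/∂z = 28 + 28 + 28 = 84.

In spherical coordinates, x = ρ sin(φ) cos(θ), y = ρ sin(φ) sin(θ), z = ρ cos(φ), dV = ρ^2 sin(φ) dρ dφ dθ, with 0 ≤ ρ ≤ 2, 0 ≤ φ ≤ π, 0 ≤ θ ≤ 2π.

The integrand, after substitution and multiplying by the volume element, becomes (84) · ρ^2 sin(φ), so

    ∭_V (∇·F) dV = ∫_0^{2π} ∫_0^{π} ∫_0^{2} (84) · ρ^2 sin(φ) dρ dφ dθ.

Inner (ρ from 0 to 2): 224sin(φ).
Middle (φ from 0 to π): 448.
Outer (θ from 0 to 2π): 896π.

Therefore ∯_{∂V} F · n dS = 896π.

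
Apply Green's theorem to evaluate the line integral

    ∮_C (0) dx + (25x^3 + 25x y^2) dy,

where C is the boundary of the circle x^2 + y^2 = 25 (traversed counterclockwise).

Green's theorem converts the closed line integral into a double integral over the enclosed region D:

    ∮_C P dx + Q dy = ∬_D (∂Q/∂x - ∂P/∂y) dA.

Here P = 0, Q = 25x^3 + 25x y^2, so

    ∂Q/∂x = 75x^2 + 25y^2,    ∂P/∂y = 0,
    ∂Q/∂x - ∂P/∂y = 75x^2 + 25y^2.

D is the region x^2 + y^2 ≤ 25. Evaluating the double integral:

In polar coordinates (x = r cos θ, y = r sin θ, dA = r dr dθ) the integrand becomes 25r^2(cos(2θ) + 2), so

    ∬_D (75x^2 + 25y^2) dA = ∫_0^{2π} ∫_0^{5} (25r^2(cos(2θ) + 2)) · r dr dθ.

Inner (r from 0 to 5): 15625cos(2θ)/4 + 15625/2.
Outer (θ from 0 to 2π): 15625π.

Therefore ∮_C P dx + Q dy = 15625π.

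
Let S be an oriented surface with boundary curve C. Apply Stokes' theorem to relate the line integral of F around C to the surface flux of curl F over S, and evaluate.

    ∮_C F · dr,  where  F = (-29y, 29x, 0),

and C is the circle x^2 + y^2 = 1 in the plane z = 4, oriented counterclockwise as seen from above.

Let S be the flat disk x^2 + y^2 ≤ 1 in the plane z = 4, with upward unit normal n̂ = ẑ. By Stokes' theorem,

    ∮_C F · dr = ∬_S (∇ × F) · n̂ dS = ∬_D (curl F)_z dA,

where D is the disk x^2 + y^2 ≤ 1.

Compute the curl of F = (-29y, 29x, 0):
    (∇ × F)_x = ∂F_z/∂y - ∂F_y/∂z = 0,
    (∇ × F)_y = ∂F_x/∂z - ∂F_z/∂x = 0,
    (∇ × F)_z = ∂F_y/∂x - ∂F_x/∂y = 58.

On z = 4, (curl F)_z = 58.

Convert to polar (x = r cos θ, y = r sin θ, dA = r dr dθ); the integrand becomes 58, so

    ∬_D (curl F)_z dA = ∫_0^{2π} ∫_0^{1} (58) · r dr dθ.

Inner (r from 0 to 1): 29.
Outer (θ from 0 to 2π): 58π.

Therefore ∮_C F · dr = 58π.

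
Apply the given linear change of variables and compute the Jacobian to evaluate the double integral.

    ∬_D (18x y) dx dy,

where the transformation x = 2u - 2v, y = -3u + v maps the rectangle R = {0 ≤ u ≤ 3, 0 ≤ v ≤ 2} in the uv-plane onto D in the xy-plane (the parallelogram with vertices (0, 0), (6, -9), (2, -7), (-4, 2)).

Compute the Jacobian determinant of (x, y) with respect to (u, v):

    ∂(x,y)/∂(u,v) = | 2  -2 | = (2)(1) - (-2)(-3) = -4.
                   | -3  1 |

Its absolute value is |J| = 4 (the area scaling factor).

Substituting x = 2u - 2v, y = -3u + v into the integrand,

    18x y → -108u^2 + 144u v - 36v^2,

so the integral becomes

    ∬_R (-108u^2 + 144u v - 36v^2) · |J| du dv = ∫_0^3 ∫_0^2 (-432u^2 + 576u v - 144v^2) dv du.

Inner (v): -864u^2 + 1152u - 384.
Outer (u): -3744.

Therefore ∬_D (18x y) dx dy = -3744.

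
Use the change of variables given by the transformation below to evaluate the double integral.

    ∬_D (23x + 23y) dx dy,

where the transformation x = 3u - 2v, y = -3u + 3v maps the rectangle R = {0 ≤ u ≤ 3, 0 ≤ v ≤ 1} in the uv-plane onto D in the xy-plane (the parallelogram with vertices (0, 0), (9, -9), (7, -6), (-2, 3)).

Compute the Jacobian determinant of (x, y) with respect to (u, v):

    ∂(x,y)/∂(u,v) = | 3  -2 | = (3)(3) - (-2)(-3) = 3.
                   | -3  3 |

Its absolute value is |J| = 3 (the area scaling factor).

Substituting x = 3u - 2v, y = -3u + 3v into the integrand,

    23x + 23y → 23v,

so the integral becomes

    ∬_R (23v) · |J| du dv = ∫_0^3 ∫_0^1 (69v) dv du.

Inner (v): 69/2.
Outer (u): 207/2.

Therefore ∬_D (23x + 23y) dx dy = 207/2.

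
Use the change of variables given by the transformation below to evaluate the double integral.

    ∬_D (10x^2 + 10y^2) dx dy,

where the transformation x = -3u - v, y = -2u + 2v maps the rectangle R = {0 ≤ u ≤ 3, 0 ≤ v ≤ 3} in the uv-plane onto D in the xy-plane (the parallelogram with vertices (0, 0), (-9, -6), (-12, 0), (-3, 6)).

Compute the Jacobian determinant of (x, y) with respect to (u, v):

    ∂(x,y)/∂(u,v) = | -3  -1 | = (-3)(2) - (-1)(-2) = -8.
                   | -2  2 |

Its absolute value is |J| = 8 (the area scaling factor).

Substituting x = -3u - v, y = -2u + 2v into the integrand,

    10x^2 + 10y^2 → 130u^2 - 20u v + 50v^2,

so the integral becomes

    ∬_R (130u^2 - 20u v + 50v^2) · |J| du dv = ∫_0^3 ∫_0^3 (1040u^2 - 160u v + 400v^2) dv du.

Inner (v): 3120u^2 - 720u + 3600.
Outer (u): 35640.

Therefore ∬_D (10x^2 + 10y^2) dx dy = 35640.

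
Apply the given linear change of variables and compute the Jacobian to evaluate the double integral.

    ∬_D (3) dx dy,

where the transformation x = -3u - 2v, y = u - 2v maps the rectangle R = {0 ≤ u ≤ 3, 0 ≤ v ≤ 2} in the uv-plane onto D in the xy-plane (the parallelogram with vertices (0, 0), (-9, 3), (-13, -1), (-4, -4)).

Compute the Jacobian determinant of (x, y) with respect to (u, v):

    ∂(x,y)/∂(u,v) = | -3  -2 | = (-3)(-2) - (-2)(1) = 8.
                   | 1  -2 |

Its absolute value is |J| = 8 (the area scaling factor).

Substituting x = -3u - 2v, y = u - 2v into the integrand,

    3 → 3,

so the integral becomes

    ∬_R (3) · |J| du dv = ∫_0^3 ∫_0^2 (24) dv du.

Inner (v): 48.
Outer (u): 144.

Therefore ∬_D (3) dx dy = 144.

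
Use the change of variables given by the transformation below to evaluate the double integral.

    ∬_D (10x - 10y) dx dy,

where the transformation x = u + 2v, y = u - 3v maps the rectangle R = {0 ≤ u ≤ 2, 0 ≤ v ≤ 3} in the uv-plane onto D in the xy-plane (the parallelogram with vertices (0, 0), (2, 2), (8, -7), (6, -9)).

Compute the Jacobian determinant of (x, y) with respect to (u, v):

    ∂(x,y)/∂(u,v) = | 1  2 | = (1)(-3) - (2)(1) = -5.
                   | 1  -3 |

Its absolute value is |J| = 5 (the area scaling factor).

Substituting x = u + 2v, y = u - 3v into the integrand,

    10x - 10y → 50v,

so the integral becomes

    ∬_R (50v) · |J| du dv = ∫_0^2 ∫_0^3 (250v) dv du.

Inner (v): 1125.
Outer (u): 2250.

Therefore ∬_D (10x - 10y) dx dy = 2250.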